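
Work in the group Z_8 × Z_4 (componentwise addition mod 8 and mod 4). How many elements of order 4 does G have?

12

An element (a,b) has order lcm(ord(a), ord(b)); count pairs with lcm equal to 4.
Enumerating gives 12 such elements.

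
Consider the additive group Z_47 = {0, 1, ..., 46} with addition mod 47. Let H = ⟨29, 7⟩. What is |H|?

|⟨29⟩| = 47 and |⟨7⟩| = 47, so |H| is a multiple of lcm(47, 47) = 47 and divides |G| = 47.
Closing {29, 7} under the group operation gives all of G, so |H| = 47.

47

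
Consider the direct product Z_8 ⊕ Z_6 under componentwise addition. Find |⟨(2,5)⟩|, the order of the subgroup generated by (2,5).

12

The order of (2,5) in Z_8 × Z_6 is lcm(ord(2) in Z_8, ord(5) in Z_6).
ord(2) = 4 and ord(5) = 6, so |⟨(2,5)⟩| = lcm(4, 6) = 12.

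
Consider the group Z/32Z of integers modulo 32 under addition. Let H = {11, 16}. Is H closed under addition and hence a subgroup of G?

No

The identity 0 ∉ H, so H is not a subgroup.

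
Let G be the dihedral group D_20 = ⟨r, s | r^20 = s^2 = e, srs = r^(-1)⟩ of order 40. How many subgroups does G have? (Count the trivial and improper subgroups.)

48

|G| = 40, so by Lagrange every subgroup order divides 40. Divisors: 1, 2, 4, 5, 8, 10, 20, 40.
Subgroups by order — order 1: 1; order 2: 21; order 4: 11; order 5: 1; order 8: 5; order 10: 5; order 20: 3; order 40: 1.
Total: 1 + 21 + 11 + 1 + 5 + 5 + 3 + 1 = 48.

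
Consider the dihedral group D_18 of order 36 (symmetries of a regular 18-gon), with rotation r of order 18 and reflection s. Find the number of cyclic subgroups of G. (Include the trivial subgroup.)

24

Each element a generates a cyclic subgroup ⟨a⟩; distinct elements may generate the same one (a cyclic group of order d has φ(d) generators).
Cyclic subgroups by order — order 1: 1; order 2: 19; order 3: 1; order 6: 1; order 9: 1; order 18: 1.
Total: 24.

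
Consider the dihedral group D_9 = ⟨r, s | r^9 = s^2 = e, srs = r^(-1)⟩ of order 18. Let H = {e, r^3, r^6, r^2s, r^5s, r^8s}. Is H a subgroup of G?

Yes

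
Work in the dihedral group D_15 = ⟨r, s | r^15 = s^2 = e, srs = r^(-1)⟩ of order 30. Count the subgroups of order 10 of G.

3

|G| = 30 and 10 | 30, so subgroups of order 10 are possible by Lagrange.
The subgroups of order 10 are: {e, r^3, r^6, r^9, r^12, rs, r^4s, r^7s, r^10s, r^13s}; {e, r^3, r^6, r^9, r^12, r^2s, r^5s, r^8s, r^11s, r^14s}; {e, r^3, r^6, r^9, r^12, s, r^3s, r^6s, r^9s, r^12s}.
So G has 3 subgroups of order 10.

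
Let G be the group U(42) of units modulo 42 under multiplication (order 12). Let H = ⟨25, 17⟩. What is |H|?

6

|⟨25⟩| = 3 and |⟨17⟩| = 6, so |H| is a multiple of lcm(3, 6) = 6 and divides |G| = 12.
Closing under the operation: H = {1, 5, 17, 25, 37, 41}, so |H| = 6.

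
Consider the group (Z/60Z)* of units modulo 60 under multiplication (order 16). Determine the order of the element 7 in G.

4

Compute successive powers of 7 mod 60: 7, 49, 43, 1; 7^4 ≡ 1 (mod 60).
So |⟨7⟩| = 4.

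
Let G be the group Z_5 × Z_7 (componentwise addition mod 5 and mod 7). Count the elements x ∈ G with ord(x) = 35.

24

An element (a,b) has order lcm(ord(a), ord(b)); count pairs with lcm equal to 35.
Enumerating gives 24 such elements.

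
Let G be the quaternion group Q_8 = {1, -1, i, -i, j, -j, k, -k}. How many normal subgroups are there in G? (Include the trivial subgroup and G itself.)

6

G has 6 subgroups. Checking conjugation-invariance by order — order 1: 1/1 normal; order 2: 1/1 normal; order 4: 3/3 normal; order 8: 1/1 normal.
Total normal subgroups: 6.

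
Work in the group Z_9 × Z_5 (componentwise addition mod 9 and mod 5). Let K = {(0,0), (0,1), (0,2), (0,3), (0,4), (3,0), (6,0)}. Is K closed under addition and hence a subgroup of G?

No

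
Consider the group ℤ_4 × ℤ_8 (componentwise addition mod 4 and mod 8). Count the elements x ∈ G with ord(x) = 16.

0

An element (a,b) has order lcm(ord(a), ord(b)); count pairs with lcm equal to 16.
Enumerating gives 0 such elements.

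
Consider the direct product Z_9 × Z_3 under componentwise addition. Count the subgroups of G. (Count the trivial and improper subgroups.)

10

|G| = 27, so by Lagrange every subgroup order divides 27. Divisors: 1, 3, 9, 27.
Subgroups by order — order 1: 1; order 3: 4; order 9: 4; order 27: 1.
Total: 1 + 4 + 4 + 1 = 10.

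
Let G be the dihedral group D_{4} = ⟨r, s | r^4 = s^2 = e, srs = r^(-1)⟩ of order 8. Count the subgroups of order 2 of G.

5

|G| = 8 and 2 | 8, so subgroups of order 2 are possible by Lagrange.
The subgroups of order 2 are: {e, r^2}; {e, r^2s}; {e, r^3s}; {e, rs}; … (5 in all).
So G has 5 subgroups of order 2.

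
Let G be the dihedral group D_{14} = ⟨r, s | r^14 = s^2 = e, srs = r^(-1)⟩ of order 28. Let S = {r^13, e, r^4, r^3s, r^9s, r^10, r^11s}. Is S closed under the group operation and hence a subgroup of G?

No

r^13 ∈ S but its inverse r ∉ S, so S is not a subgroup.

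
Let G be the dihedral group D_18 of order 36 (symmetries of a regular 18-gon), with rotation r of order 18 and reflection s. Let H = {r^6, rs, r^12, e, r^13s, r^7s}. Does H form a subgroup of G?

|H| = 6 divides |G| = 36, consistent with Lagrange.
H contains the identity, every element's inverse is in H, and H is closed under ·: it is a subgroup.

Yes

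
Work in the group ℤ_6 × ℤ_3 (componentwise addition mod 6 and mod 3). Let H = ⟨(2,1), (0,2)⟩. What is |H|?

9

|⟨(2,1)⟩| = 3 and |⟨(0,2)⟩| = 3, so |H| is a multiple of lcm(3, 3) = 3 and divides |G| = 18.
Closing under the operation: H = {(0,0), (0,1), (0,2), (2,0), (2,1), (2,2), (4,0), (4,1), (4,2)}, so |H| = 9.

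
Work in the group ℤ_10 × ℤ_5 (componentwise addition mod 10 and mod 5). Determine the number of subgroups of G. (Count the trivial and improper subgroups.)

|G| = 50, so by Lagrange every subgroup order divides 50. Divisors: 1, 2, 5, 10, 25, 50.
Subgroups by order — order 1: 1; order 2: 1; order 5: 6; order 10: 6; order 25: 1; order 50: 1.
Total: 1 + 1 + 6 + 6 + 1 + 1 = 16.

16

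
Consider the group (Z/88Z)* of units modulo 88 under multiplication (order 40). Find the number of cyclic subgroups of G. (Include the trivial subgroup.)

A cyclic subgroup of order d is generated by each of its φ(d) elements of order d, so the cyclic subgroups of order d number (#elements of order d)/φ(d).
Cyclic subgroups by order — order 1: 1; order 2: 7; order 5: 1; order 10: 7.
Total: 16.

16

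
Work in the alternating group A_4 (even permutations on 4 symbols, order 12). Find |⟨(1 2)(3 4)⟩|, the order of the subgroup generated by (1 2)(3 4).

Computing powers of (1 2)(3 4): the smallest k with ((1 2)(3 4))^k = e is k = 2.

2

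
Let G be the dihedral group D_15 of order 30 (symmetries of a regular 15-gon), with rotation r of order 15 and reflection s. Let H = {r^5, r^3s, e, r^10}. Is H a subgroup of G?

No

|H| = 4 does not divide |G| = 30, so by Lagrange H is not a subgroup.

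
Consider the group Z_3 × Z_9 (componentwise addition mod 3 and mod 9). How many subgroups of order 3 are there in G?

4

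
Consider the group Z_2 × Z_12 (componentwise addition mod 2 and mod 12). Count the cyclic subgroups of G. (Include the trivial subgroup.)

12

Group the elements of G by the cyclic subgroup they generate; each cyclic subgroup of order d accounts for φ(d) elements.
Cyclic subgroups by order — order 1: 1; order 2: 3; order 3: 1; order 4: 2; order 6: 3; order 12: 2.
Total: 12.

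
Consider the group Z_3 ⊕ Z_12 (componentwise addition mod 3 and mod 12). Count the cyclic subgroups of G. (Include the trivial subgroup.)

Group the elements of G by the cyclic subgroup they generate; each cyclic subgroup of order d accounts for φ(d) elements.
Cyclic subgroups by order — order 1: 1; order 2: 1; order 3: 4; order 4: 1; order 6: 4; order 12: 4.
Total: 15.

15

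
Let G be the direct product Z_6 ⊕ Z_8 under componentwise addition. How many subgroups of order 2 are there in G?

3

|G| = 48 and 2 | 48, so subgroups of order 2 are possible by Lagrange.
The subgroups of order 2 are: {(0,0), (0,4)}; {(0,0), (3,0)}; {(0,0), (3,4)}.
So G has 3 subgroups of order 2.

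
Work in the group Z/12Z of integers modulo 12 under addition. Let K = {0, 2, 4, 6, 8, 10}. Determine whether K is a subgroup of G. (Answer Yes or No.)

Yes

|K| = 6 divides |G| = 12, consistent with Lagrange.
K contains the identity, every element's inverse is in K, and K is closed under +: it is a subgroup.
In fact K = ⟨2⟩.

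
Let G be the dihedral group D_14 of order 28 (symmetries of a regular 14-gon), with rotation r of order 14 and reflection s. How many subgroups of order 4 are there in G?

|G| = 28 and 4 | 28, so subgroups of order 4 are possible by Lagrange.
The subgroups of order 4 are: {e, r^7, r^3s, r^10s}; {e, r^7, r^4s, r^11s}; {e, r^7, r^5s, r^12s}; {e, r^7, r^6s, r^13s}; … (7 in all).
So G has 7 subgroups of order 4.

7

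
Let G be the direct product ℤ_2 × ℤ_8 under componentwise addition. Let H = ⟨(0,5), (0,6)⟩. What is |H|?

8

|⟨(0,5)⟩| = 8 and |⟨(0,6)⟩| = 4, so |H| is a multiple of lcm(8, 4) = 8 and divides |G| = 16.
Closing under the operation: H = {(0,0), (0,1), (0,2), (0,3), (0,4), (0,5), (0,6), (0,7)}, so |H| = 8.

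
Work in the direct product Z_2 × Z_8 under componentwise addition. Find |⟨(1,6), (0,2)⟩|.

|⟨(1,6)⟩| = 4 and |⟨(0,2)⟩| = 4, so |H| is a multiple of lcm(4, 4) = 4 and divides |G| = 16.
Closing under the operation: H = {(0,0), (0,2), (0,4), (0,6), (1,0), (1,2), (1,4), (1,6)}, so |H| = 8.

8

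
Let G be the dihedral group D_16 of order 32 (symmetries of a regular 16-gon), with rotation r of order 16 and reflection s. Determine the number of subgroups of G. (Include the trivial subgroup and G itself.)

36

|G| = 32, so by Lagrange every subgroup order divides 32. Divisors: 1, 2, 4, 8, 16, 32.
Subgroups by order — order 1: 1; order 2: 17; order 4: 9; order 8: 5; order 16: 3; order 32: 1.
Total: 1 + 17 + 9 + 5 + 3 + 1 = 36.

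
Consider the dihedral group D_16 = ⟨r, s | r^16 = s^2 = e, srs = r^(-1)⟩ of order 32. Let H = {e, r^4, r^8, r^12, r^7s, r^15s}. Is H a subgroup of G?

No

|H| = 6 does not divide |G| = 32, so by Lagrange H is not a subgroup.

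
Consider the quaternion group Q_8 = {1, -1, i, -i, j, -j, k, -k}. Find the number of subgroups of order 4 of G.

3

|G| = 8 and 4 | 8, so subgroups of order 4 are possible by Lagrange.
The subgroups of order 4 are: {1, -1, i, -i}; {1, -1, j, -j}; {1, -1, k, -k}.
So G has 3 subgroups of order 4.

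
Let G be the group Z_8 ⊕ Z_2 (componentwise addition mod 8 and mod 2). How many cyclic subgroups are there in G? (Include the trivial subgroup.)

8

Each element a generates a cyclic subgroup ⟨a⟩; distinct elements may generate the same one (a cyclic group of order d has φ(d) generators).
Cyclic subgroups by order — order 1: 1; order 2: 3; order 4: 2; order 8: 2.
Total: 8.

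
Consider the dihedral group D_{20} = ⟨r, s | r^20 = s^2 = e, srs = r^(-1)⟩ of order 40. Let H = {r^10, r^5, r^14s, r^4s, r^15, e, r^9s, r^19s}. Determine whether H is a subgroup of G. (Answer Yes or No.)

Yes

|H| = 8 divides |G| = 40, consistent with Lagrange.
H contains the identity, every element's inverse is in H, and H is closed under ·: it is a subgroup.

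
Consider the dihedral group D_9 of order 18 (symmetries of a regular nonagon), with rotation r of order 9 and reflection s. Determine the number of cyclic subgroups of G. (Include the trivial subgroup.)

Each element a generates a cyclic subgroup ⟨a⟩; distinct elements may generate the same one (a cyclic group of order d has φ(d) generators).
Cyclic subgroups by order — order 1: 1; order 2: 9; order 3: 1; order 9: 1.
Total: 12.

12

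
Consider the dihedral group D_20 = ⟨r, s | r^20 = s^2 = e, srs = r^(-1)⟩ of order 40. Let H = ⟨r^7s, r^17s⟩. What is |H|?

|⟨r^7s⟩| = 2 and |⟨r^17s⟩| = 2, so |H| is a multiple of lcm(2, 2) = 2 and divides |G| = 40.
Closing under the operation: H = {e, r^10, r^7s, r^17s}, so |H| = 4.

4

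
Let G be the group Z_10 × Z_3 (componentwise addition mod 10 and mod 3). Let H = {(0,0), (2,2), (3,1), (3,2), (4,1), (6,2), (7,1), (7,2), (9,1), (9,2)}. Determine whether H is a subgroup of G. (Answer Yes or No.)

(9,2) ∈ H but its inverse (1,1) ∉ H, so H is not a subgroup.

No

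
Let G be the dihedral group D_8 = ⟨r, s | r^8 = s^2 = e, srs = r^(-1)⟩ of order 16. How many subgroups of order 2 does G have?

9

|G| = 16 and 2 | 16, so subgroups of order 2 are possible by Lagrange.
The subgroups of order 2 are: {e, r^2s}; {e, r^3s}; {e, r^4}; {e, r^4s}; … (9 in all).
So G has 9 subgroups of order 2.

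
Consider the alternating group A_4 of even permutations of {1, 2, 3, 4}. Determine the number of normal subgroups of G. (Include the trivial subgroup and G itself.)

3

G has 10 subgroups. Checking conjugation-invariance by order — order 1: 1/1 normal; order 2: 0/3 normal; order 3: 0/4 normal; order 4: 1/1 normal; order 12: 1/1 normal.
Total normal subgroups: 3.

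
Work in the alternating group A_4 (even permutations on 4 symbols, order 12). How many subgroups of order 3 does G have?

4

|G| = 12 and 3 | 12, so subgroups of order 3 are possible by Lagrange.
The subgroups of order 3 are: {e, (1 2 3), (1 3 2)}; {e, (1 2 4), (1 4 2)}; {e, (1 3 4), (1 4 3)}; {e, (2 3 4), (2 4 3)}.
So G has 4 subgroups of order 3.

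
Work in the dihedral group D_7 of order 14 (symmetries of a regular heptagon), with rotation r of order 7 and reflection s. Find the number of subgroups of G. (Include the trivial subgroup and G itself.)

|G| = 14, so by Lagrange every subgroup order divides 14. Divisors: 1, 2, 7, 14.
Subgroups by order — order 1: 1; order 2: 7; order 7: 1; order 14: 1.
Total: 1 + 7 + 1 + 1 = 10.

10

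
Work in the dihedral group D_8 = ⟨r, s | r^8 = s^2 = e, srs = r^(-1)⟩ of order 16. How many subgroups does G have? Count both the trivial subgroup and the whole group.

|G| = 16, so by Lagrange every subgroup order divides 16. Divisors: 1, 2, 4, 8, 16.
Subgroups by order — order 1: 1; order 2: 9; order 4: 5; order 8: 3; order 16: 1.
Total: 1 + 9 + 5 + 3 + 1 = 19.

19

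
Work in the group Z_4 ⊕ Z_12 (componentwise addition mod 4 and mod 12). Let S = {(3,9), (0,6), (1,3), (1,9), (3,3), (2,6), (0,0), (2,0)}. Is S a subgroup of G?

Yes

|S| = 8 divides |G| = 48, consistent with Lagrange.
S contains the identity, every element's inverse is in S, and S is closed under +: it is a subgroup.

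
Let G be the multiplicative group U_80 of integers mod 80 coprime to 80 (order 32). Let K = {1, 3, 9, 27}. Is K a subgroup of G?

|K| = 4 divides |G| = 32, consistent with Lagrange.
K contains the identity, every element's inverse is in K, and K is closed under ·: it is a subgroup.
In fact K = ⟨27⟩.

Yes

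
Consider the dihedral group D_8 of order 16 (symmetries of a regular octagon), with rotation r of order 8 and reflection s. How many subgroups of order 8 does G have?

3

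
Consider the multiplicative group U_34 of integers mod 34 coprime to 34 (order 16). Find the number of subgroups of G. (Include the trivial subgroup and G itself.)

5

|G| = 16, so by Lagrange every subgroup order divides 16. Divisors: 1, 2, 4, 8, 16.
Subgroups by order — order 1: 1; order 2: 1; order 4: 1; order 8: 1; order 16: 1.
Total: 1 + 1 + 1 + 1 + 1 = 5.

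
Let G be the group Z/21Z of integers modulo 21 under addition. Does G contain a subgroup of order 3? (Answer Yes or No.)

Yes

3 | 21. A subgroup of order 3 is {0, 7, 14}.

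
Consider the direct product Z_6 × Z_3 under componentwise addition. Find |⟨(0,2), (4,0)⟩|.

9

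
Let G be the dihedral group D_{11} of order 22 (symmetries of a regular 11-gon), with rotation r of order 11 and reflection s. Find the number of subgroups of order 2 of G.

11

|G| = 22 and 2 | 22, so subgroups of order 2 are possible by Lagrange.
The subgroups of order 2 are: {e, r^10s}; {e, r^2s}; {e, r^3s}; {e, r^4s}; … (11 in all).
So G has 11 subgroups of order 2.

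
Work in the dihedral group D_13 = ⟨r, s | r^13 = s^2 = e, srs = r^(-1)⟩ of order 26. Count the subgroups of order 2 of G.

13

|G| = 26 and 2 | 26, so subgroups of order 2 are possible by Lagrange.
The subgroups of order 2 are: {e, r^10s}; {e, r^11s}; {e, r^12s}; {e, r^2s}; … (13 in all).
So G has 13 subgroups of order 2.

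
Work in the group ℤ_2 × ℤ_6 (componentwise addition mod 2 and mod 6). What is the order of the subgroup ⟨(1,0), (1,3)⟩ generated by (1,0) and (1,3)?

4

|⟨(1,0)⟩| = 2 and |⟨(1,3)⟩| = 2, so |H| is a multiple of lcm(2, 2) = 2 and divides |G| = 12.
Closing under the operation: H = {(0,0), (0,3), (1,0), (1,3)}, so |H| = 4.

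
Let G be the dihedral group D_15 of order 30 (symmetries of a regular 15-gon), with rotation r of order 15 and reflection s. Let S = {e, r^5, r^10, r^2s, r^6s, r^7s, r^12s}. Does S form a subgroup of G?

|S| = 7 does not divide |G| = 30, so by Lagrange S is not a subgroup.

No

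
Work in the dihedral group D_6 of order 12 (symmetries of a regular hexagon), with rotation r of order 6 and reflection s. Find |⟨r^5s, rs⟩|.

6

|⟨r^5s⟩| = 2 and |⟨rs⟩| = 2, so |H| is a multiple of lcm(2, 2) = 2 and divides |G| = 12.
Closing under the operation: H = {e, r^2, r^4, rs, r^3s, r^5s}, so |H| = 6.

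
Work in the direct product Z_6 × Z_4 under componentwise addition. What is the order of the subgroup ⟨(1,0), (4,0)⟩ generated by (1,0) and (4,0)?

6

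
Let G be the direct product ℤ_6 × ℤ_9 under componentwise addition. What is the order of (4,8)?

The order of (4,8) in Z_6 × Z_9 is lcm(ord(4) in Z_6, ord(8) in Z_9).
ord(4) = 3 and ord(8) = 9, so |⟨(4,8)⟩| = lcm(3, 9) = 9.

9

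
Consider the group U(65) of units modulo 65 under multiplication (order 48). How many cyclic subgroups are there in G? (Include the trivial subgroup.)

20

Group the elements of G by the cyclic subgroup they generate; each cyclic subgroup of order d accounts for φ(d) elements.
Cyclic subgroups by order — order 1: 1; order 2: 3; order 3: 1; order 4: 6; order 6: 3; order 12: 6.
Total: 20.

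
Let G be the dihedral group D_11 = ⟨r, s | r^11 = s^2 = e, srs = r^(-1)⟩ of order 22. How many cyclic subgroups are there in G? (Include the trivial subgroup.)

13

A cyclic subgroup of order d is generated by each of its φ(d) elements of order d, so the cyclic subgroups of order d number (#elements of order d)/φ(d).
Cyclic subgroups by order — order 1: 1; order 2: 11; order 11: 1.
Total: 13.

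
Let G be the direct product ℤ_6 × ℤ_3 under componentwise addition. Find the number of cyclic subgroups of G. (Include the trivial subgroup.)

10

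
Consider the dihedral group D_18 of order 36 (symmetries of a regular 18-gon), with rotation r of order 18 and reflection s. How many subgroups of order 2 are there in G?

|G| = 36 and 2 | 36, so subgroups of order 2 are possible by Lagrange.
The subgroups of order 2 are: {e, r^10s}; {e, r^11s}; {e, r^12s}; {e, r^13s}; … (19 in all).
So G has 19 subgroups of order 2.

19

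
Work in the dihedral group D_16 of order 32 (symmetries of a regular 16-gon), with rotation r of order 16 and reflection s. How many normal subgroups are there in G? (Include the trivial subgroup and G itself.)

G has 36 subgroups. Checking conjugation-invariance by order — order 1: 1/1 normal; order 2: 1/17 normal; order 4: 1/9 normal; order 8: 1/5 normal; order 16: 3/3 normal; order 32: 1/1 normal.
Total normal subgroups: 8.

8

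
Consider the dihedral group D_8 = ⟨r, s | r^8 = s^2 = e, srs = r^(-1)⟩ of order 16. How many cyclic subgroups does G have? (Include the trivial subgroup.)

12

A cyclic subgroup of order d is generated by each of its φ(d) elements of order d, so the cyclic subgroups of order d number (#elements of order d)/φ(d).
Cyclic subgroups by order — order 1: 1; order 2: 9; order 4: 1; order 8: 1.
Total: 12.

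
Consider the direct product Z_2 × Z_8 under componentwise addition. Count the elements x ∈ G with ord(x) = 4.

An element (a,b) has order lcm(ord(a), ord(b)); count pairs with lcm equal to 4.
Enumerating gives 4 such elements.

4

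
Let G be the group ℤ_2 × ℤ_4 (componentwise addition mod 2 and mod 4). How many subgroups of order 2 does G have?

|G| = 8 and 2 | 8, so subgroups of order 2 are possible by Lagrange.
The subgroups of order 2 are: {(0,0), (0,2)}; {(0,0), (1,0)}; {(0,0), (1,2)}.
So G has 3 subgroups of order 2.

3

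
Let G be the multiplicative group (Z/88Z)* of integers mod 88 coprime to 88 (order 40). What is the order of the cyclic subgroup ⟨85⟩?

Compute successive powers of 85 mod 88: 85, 9, 61, 81, 21, 25, 13, 49, …; 85^10 ≡ 1 (mod 88).
So |⟨85⟩| = 10.

10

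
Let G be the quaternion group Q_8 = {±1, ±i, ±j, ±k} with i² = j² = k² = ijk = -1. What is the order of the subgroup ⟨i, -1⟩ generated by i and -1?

4

|⟨i⟩| = 4 and |⟨-1⟩| = 2, so |H| is a multiple of lcm(4, 2) = 4 and divides |G| = 8.
Closing under the operation: H = {1, -1, i, -i}, so |H| = 4.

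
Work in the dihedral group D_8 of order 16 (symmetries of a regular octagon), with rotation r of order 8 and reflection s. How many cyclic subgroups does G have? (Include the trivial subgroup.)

A cyclic subgroup of order d is generated by each of its φ(d) elements of order d, so the cyclic subgroups of order d number (#elements of order d)/φ(d).
Cyclic subgroups by order — order 1: 1; order 2: 9; order 4: 1; order 8: 1.
Total: 12.

12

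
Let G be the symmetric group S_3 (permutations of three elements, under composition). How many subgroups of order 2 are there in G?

|G| = 6 and 2 | 6, so subgroups of order 2 are possible by Lagrange.
The subgroups of order 2 are: {e, (1 2)}; {e, (1 3)}; {e, (2 3)}.
So G has 3 subgroups of order 2.

3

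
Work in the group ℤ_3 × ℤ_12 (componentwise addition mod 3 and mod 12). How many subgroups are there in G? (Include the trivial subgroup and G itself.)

|G| = 36, so by Lagrange every subgroup order divides 36. Divisors: 1, 2, 3, 4, 6, 9, 12, 18, 36.
Subgroups by order — order 1: 1; order 2: 1; order 3: 4; order 4: 1; order 6: 4; order 9: 1; order 12: 4; order 18: 1; order 36: 1.
Total: 1 + 1 + 4 + 1 + 4 + 1 + 4 + 1 + 1 = 18.

18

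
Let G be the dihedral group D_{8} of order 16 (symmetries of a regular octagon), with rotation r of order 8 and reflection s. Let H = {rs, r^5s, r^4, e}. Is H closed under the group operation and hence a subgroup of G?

Yes

|H| = 4 divides |G| = 16, consistent with Lagrange.
H contains the identity, every element's inverse is in H, and H is closed under ·: it is a subgroup.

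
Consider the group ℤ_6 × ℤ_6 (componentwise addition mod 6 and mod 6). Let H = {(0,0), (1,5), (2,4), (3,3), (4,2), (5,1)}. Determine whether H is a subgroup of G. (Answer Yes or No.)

|H| = 6 divides |G| = 36, consistent with Lagrange.
H contains the identity, every element's inverse is in H, and H is closed under +: it is a subgroup.
In fact H = ⟨(1,5)⟩.

Yes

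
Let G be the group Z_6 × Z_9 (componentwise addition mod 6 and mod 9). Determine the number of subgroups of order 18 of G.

4

|G| = 54 and 18 | 54, so subgroups of order 18 are possible by Lagrange.
The subgroups of order 18 are: {(0,0), (0,1), (0,2), (0,3), (0,4), (0,5), (0,6), (0,7), (0,8), (3,0), (3,1), (3,2), (3,3), (3,4), (3,5), (3,6), (3,7), (3,8)}; {(0,0), (0,3), (0,6), (1,0), (1,3), (1,6), (2,0), (2,3), (2,6), (3,0), (3,3), (3,6), (4,0), (4,3), (4,6), (5,0), (5,3), (5,6)}; {(0,0), (0,3), (0,6), (1,1), (1,4), (1,7), (2,2), (2,5), (2,8), (3,0), (3,3), (3,6), (4,1), (4,4), (4,7), (5,2), (5,5), (5,8)}; {(0,0), (0,3), (0,6), (1,2), (1,5), (1,8), (2,1), (2,4), (2,7), (3,0), (3,3), (3,6), (4,2), (4,5), (4,8), (5,1), (5,4), (5,7)}.
So G has 4 subgroups of order 18.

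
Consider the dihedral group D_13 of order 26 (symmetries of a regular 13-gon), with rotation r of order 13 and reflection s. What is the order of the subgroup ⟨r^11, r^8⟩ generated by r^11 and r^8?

13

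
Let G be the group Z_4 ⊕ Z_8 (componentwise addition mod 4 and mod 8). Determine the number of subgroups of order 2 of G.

3

|G| = 32 and 2 | 32, so subgroups of order 2 are possible by Lagrange.
The subgroups of order 2 are: {(0,0), (0,4)}; {(0,0), (2,0)}; {(0,0), (2,4)}.
So G has 3 subgroups of order 2.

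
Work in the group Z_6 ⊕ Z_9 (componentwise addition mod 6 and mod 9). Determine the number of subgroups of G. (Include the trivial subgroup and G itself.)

|G| = 54, so by Lagrange every subgroup order divides 54. Divisors: 1, 2, 3, 6, 9, 18, 27, 54.
Subgroups by order — order 1: 1; order 2: 1; order 3: 4; order 6: 4; order 9: 4; order 18: 4; order 27: 1; order 54: 1.
Total: 1 + 1 + 4 + 4 + 4 + 4 + 1 + 1 = 20.

20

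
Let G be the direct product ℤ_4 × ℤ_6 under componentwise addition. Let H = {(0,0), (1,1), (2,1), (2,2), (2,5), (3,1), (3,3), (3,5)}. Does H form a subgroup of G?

(3,3) ∈ H but its inverse (1,3) ∉ H, so H is not a subgroup.

No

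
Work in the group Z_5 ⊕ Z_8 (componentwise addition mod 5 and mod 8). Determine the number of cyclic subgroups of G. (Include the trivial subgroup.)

Group the elements of G by the cyclic subgroup they generate; each cyclic subgroup of order d accounts for φ(d) elements.
Cyclic subgroups by order — order 1: 1; order 2: 1; order 4: 1; order 5: 1; order 8: 1; order 10: 1; order 20: 1; order 40: 1.
Total: 8.

8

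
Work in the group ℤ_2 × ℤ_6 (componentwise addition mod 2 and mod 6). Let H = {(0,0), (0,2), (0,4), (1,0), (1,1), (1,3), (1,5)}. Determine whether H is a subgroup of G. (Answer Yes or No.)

|H| = 7 does not divide |G| = 12, so by Lagrange H is not a subgroup.

No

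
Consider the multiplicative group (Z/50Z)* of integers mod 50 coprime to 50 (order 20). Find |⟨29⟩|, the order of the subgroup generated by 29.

10

Compute successive powers of 29 mod 50: 29, 41, 39, 31, 49, 21, 9, 11, …; 29^10 ≡ 1 (mod 50).
So |⟨29⟩| = 10.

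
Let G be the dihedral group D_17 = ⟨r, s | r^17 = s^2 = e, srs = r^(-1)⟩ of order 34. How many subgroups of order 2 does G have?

|G| = 34 and 2 | 34, so subgroups of order 2 are possible by Lagrange.
The subgroups of order 2 are: {e, r^10s}; {e, r^11s}; {e, r^12s}; {e, r^13s}; … (17 in all).
So G has 17 subgroups of order 2.

17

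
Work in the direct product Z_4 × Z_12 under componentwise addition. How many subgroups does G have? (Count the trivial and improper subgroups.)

|G| = 48, so by Lagrange every subgroup order divides 48. Divisors: 1, 2, 3, 4, 6, 8, 12, 16, 24, 48.
Subgroups by order — order 1: 1; order 2: 3; order 3: 1; order 4: 7; order 6: 3; order 8: 3; order 12: 7; order 16: 1; order 24: 3; order 48: 1.
Total: 1 + 3 + 1 + 7 + 3 + 3 + 7 + 1 + 3 + 1 = 30.

30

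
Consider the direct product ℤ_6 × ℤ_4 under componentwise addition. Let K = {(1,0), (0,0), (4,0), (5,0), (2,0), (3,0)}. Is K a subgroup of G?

Yes

|K| = 6 divides |G| = 24, consistent with Lagrange.
K contains the identity, every element's inverse is in K, and K is closed under +: it is a subgroup.
In fact K = ⟨(5,0)⟩.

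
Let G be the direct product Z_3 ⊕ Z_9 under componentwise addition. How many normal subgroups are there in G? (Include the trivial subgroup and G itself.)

G is abelian, so every subgroup is normal.
G has 10 subgroups in total, hence 10 normal subgroups.

10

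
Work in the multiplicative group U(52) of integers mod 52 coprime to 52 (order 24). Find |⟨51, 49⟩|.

12

|⟨51⟩| = 2 and |⟨49⟩| = 6, so |H| is a multiple of lcm(2, 6) = 6 and divides |G| = 24.
Closing under the operation: H = {1, 3, 9, 17, 23, 25, 27, 29, 35, 43, 49, 51}, so |H| = 12.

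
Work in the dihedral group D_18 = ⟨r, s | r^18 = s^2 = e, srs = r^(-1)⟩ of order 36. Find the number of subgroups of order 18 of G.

3

|G| = 36 and 18 | 36, so subgroups of order 18 are possible by Lagrange.
The subgroups of order 18 are: {e, r, r^2, r^3, r^4, r^5, r^6, r^7, r^8, r^9, r^10, r^11, r^12, r^13, r^14, r^15, r^16, r^17}; {e, r^2, r^4, r^6, r^8, r^10, r^12, r^14, r^16, s, r^2s, r^4s, r^6s, r^8s, r^10s, r^12s, r^14s, r^16s}; {e, r^2, r^4, r^6, r^8, r^10, r^12, r^14, r^16, rs, r^3s, r^5s, r^7s, r^9s, r^11s, r^13s, r^15s, r^17s}.
So G has 3 subgroups of order 18.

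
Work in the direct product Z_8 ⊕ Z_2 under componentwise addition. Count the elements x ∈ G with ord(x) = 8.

8

An element (a,b) has order lcm(ord(a), ord(b)); count pairs with lcm equal to 8.
Enumerating gives 8 such elements.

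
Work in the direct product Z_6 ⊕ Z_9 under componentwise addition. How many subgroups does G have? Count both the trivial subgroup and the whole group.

|G| = 54, so by Lagrange every subgroup order divides 54. Divisors: 1, 2, 3, 6, 9, 18, 27, 54.
Subgroups by order — order 1: 1; order 2: 1; order 3: 4; order 6: 4; order 9: 4; order 18: 4; order 27: 1; order 54: 1.
Total: 1 + 1 + 4 + 4 + 4 + 4 + 1 + 1 = 20.

20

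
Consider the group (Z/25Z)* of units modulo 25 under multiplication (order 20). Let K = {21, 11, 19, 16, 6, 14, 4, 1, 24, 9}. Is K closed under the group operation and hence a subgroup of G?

Yes

|K| = 10 divides |G| = 20, consistent with Lagrange.
K contains the identity, every element's inverse is in K, and K is closed under ·: it is a subgroup.
In fact K = ⟨4⟩.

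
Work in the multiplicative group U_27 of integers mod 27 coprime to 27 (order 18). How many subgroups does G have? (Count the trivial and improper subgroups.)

6

|G| = 18, so by Lagrange every subgroup order divides 18. Divisors: 1, 2, 3, 6, 9, 18.
Subgroups by order — order 1: 1; order 2: 1; order 3: 1; order 6: 1; order 9: 1; order 18: 1.
Total: 1 + 1 + 1 + 1 + 1 + 1 = 6.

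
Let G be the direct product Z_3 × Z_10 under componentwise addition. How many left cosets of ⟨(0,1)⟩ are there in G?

3

|⟨(0,1)⟩| = 10 and |G| = 30.
By Lagrange, [G : H] = |G|/|H| = 30/10 = 3.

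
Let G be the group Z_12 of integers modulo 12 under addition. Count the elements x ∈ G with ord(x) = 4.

2

In a cyclic group of order 12, the number of elements of order d (for d | 12) is φ(d).
φ(4) = 2.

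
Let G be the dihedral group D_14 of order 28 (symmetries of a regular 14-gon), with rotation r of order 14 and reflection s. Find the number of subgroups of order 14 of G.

3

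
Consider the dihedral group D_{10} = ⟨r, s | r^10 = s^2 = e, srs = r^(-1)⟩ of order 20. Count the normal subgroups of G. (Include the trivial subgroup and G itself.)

G has 22 subgroups. Checking conjugation-invariance by order — order 1: 1/1 normal; order 2: 1/11 normal; order 4: 0/5 normal; order 5: 1/1 normal; order 10: 3/3 normal; order 20: 1/1 normal.
Total normal subgroups: 7.

7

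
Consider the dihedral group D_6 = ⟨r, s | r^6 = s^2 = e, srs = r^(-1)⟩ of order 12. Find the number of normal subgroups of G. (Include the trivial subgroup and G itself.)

7

G has 16 subgroups. Checking conjugation-invariance by order — order 1: 1/1 normal; order 2: 1/7 normal; order 3: 1/1 normal; order 4: 0/3 normal; order 6: 3/3 normal; order 12: 1/1 normal.
Total normal subgroups: 7.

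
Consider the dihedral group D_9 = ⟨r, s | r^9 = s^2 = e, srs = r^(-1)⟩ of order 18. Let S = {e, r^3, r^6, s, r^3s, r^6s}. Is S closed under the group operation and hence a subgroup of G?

Yes

|S| = 6 divides |G| = 18, consistent with Lagrange.
S contains the identity, every element's inverse is in S, and S is closed under ·: it is a subgroup.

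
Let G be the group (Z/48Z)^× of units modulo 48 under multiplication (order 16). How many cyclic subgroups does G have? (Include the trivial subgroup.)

Group the elements of G by the cyclic subgroup they generate; each cyclic subgroup of order d accounts for φ(d) elements.
Cyclic subgroups by order — order 1: 1; order 2: 7; order 4: 4.
Total: 12.

12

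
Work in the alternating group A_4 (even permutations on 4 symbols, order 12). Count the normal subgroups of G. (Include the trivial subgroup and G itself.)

G has 10 subgroups. Checking conjugation-invariance by order — order 1: 1/1 normal; order 2: 0/3 normal; order 3: 0/4 normal; order 4: 1/1 normal; order 12: 1/1 normal.
Total normal subgroups: 3.

3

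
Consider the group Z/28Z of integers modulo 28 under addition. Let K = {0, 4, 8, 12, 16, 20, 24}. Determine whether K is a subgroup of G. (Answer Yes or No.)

Yes

|K| = 7 divides |G| = 28, consistent with Lagrange.
K contains the identity, every element's inverse is in K, and K is closed under +: it is a subgroup.
In fact K = ⟨16⟩.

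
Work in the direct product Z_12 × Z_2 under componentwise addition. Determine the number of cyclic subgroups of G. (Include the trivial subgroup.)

A cyclic subgroup of order d is generated by each of its φ(d) elements of order d, so the cyclic subgroups of order d number (#elements of order d)/φ(d).
Cyclic subgroups by order — order 1: 1; order 2: 3; order 3: 1; order 4: 2; order 6: 3; order 12: 2.
Total: 12.

12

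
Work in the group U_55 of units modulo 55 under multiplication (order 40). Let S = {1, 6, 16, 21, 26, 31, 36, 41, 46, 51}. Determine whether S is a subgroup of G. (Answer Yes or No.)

Yes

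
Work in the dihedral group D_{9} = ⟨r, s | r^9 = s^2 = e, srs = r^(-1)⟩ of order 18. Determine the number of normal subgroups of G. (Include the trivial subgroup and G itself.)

G has 16 subgroups. Checking conjugation-invariance by order — order 1: 1/1 normal; order 2: 0/9 normal; order 3: 1/1 normal; order 6: 0/3 normal; order 9: 1/1 normal; order 18: 1/1 normal.
Total normal subgroups: 4.

4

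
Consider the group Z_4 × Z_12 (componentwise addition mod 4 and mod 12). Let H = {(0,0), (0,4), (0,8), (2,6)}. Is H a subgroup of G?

No

Closure fails: (2,6) + (0,4) = (2,10) ∉ H. So H is not a subgroup.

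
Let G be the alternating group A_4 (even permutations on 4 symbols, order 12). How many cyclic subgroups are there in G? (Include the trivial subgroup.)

8

Group the elements of G by the cyclic subgroup they generate; each cyclic subgroup of order d accounts for φ(d) elements.
Cyclic subgroups by order — order 1: 1; order 2: 3; order 3: 4.
Total: 8.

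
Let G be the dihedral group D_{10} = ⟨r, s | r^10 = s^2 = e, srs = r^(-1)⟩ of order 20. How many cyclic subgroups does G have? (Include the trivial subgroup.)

14

A cyclic subgroup of order d is generated by each of its φ(d) elements of order d, so the cyclic subgroups of order d number (#elements of order d)/φ(d).
Cyclic subgroups by order — order 1: 1; order 2: 11; order 5: 1; order 10: 1.
Total: 14.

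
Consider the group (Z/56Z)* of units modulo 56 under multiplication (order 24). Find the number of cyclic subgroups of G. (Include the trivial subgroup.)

16

Each element a generates a cyclic subgroup ⟨a⟩; distinct elements may generate the same one (a cyclic group of order d has φ(d) generators).
Cyclic subgroups by order — order 1: 1; order 2: 7; order 3: 1; order 6: 7.
Total: 16.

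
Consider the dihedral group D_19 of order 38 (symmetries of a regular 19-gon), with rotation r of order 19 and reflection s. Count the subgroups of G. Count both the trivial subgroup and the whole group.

22

|G| = 38, so by Lagrange every subgroup order divides 38. Divisors: 1, 2, 19, 38.
Subgroups by order — order 1: 1; order 2: 19; order 19: 1; order 38: 1.
Total: 1 + 19 + 1 + 1 = 22.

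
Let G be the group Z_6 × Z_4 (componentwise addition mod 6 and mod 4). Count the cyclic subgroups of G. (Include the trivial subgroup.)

12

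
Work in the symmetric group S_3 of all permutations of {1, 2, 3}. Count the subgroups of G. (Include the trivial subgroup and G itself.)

6

|G| = 6, so by Lagrange every subgroup order divides 6. Divisors: 1, 2, 3, 6.
Subgroups by order — order 1: 1; order 2: 3; order 3: 1; order 6: 1.
Total: 1 + 3 + 1 + 1 = 6.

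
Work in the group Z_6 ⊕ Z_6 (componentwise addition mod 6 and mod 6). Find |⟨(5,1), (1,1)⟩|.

18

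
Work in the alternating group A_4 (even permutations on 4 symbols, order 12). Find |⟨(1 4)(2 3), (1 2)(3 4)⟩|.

4

|⟨(1 4)(2 3)⟩| = 2 and |⟨(1 2)(3 4)⟩| = 2, so |H| is a multiple of lcm(2, 2) = 2 and divides |G| = 12.
Closing under the operation: H = {e, (1 2)(3 4), (1 3)(2 4), (1 4)(2 3)}, so |H| = 4.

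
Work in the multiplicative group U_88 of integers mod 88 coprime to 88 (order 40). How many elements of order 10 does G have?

28

Enumerating element orders in G gives 28 elements of order 10.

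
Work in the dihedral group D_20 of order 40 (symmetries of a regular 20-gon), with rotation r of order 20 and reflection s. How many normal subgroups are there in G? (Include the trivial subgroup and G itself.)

9

G has 48 subgroups. Checking conjugation-invariance by order — order 1: 1/1 normal; order 2: 1/21 normal; order 4: 1/11 normal; order 5: 1/1 normal; order 8: 0/5 normal; order 10: 1/5 normal; order 20: 3/3 normal; order 40: 1/1 normal.
Total normal subgroups: 9.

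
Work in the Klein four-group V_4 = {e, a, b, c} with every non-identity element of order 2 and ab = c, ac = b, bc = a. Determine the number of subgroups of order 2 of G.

|G| = 4 and 2 | 4, so subgroups of order 2 are possible by Lagrange.
The subgroups of order 2 are: {e, a}; {e, b}; {e, c}.
So G has 3 subgroups of order 2.

3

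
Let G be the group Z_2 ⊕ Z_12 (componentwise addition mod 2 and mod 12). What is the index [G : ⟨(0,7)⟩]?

2

|⟨(0,7)⟩| = 12 and |G| = 24.
By Lagrange, [G : H] = |G|/|H| = 24/12 = 2.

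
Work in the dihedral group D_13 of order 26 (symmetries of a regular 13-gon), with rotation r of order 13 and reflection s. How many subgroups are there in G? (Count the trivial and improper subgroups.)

16

|G| = 26, so by Lagrange every subgroup order divides 26. Divisors: 1, 2, 13, 26.
Subgroups by order — order 1: 1; order 2: 13; order 13: 1; order 26: 1.
Total: 1 + 13 + 1 + 1 = 16.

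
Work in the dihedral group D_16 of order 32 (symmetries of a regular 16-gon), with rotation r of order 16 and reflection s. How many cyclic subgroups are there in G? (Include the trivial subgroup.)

21

Group the elements of G by the cyclic subgroup they generate; each cyclic subgroup of order d accounts for φ(d) elements.
Cyclic subgroups by order — order 1: 1; order 2: 17; order 4: 1; order 8: 1; order 16: 1.
Total: 21.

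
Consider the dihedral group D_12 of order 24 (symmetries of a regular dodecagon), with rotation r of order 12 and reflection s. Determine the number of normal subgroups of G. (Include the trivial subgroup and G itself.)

G has 34 subgroups. Checking conjugation-invariance by order — order 1: 1/1 normal; order 2: 1/13 normal; order 3: 1/1 normal; order 4: 1/7 normal; order 6: 1/5 normal; order 8: 0/3 normal; order 12: 3/3 normal; order 24: 1/1 normal.
Total normal subgroups: 9.

9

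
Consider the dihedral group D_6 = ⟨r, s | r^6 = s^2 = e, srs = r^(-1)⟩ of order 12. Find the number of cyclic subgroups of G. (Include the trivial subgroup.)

10

A cyclic subgroup of order d is generated by each of its φ(d) elements of order d, so the cyclic subgroups of order d number (#elements of order d)/φ(d).
Cyclic subgroups by order — order 1: 1; order 2: 7; order 3: 1; order 6: 1.
Total: 10.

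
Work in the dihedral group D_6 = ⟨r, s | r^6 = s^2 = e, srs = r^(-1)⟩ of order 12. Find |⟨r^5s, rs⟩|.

6

|⟨r^5s⟩| = 2 and |⟨rs⟩| = 2, so |H| is a multiple of lcm(2, 2) = 2 and divides |G| = 12.
Closing under the operation: H = {e, r^2, r^4, rs, r^3s, r^5s}, so |H| = 6.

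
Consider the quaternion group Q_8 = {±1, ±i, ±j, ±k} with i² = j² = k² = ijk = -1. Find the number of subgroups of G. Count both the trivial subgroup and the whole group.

|G| = 8, so by Lagrange every subgroup order divides 8. Divisors: 1, 2, 4, 8.
Subgroups by order — order 1: 1; order 2: 1; order 4: 3; order 8: 1.
Total: 1 + 1 + 3 + 1 = 6.

6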